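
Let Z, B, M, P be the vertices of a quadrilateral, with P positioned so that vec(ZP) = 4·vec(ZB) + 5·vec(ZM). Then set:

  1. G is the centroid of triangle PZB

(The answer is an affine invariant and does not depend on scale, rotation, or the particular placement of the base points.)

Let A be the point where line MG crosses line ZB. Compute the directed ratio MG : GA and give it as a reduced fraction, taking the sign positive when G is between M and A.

MG:GA = -2/5

Set Z = (0, 0), B = (1, 0), M = (0, 1), P = (4, 5); any affine frame gives the same invariant.
1. G is the centroid of triangle PZB ⇒ G = (5/3, 5/3)
line MG meets ZB at A = (-5/2, 0)
G = M + t·(A−M) with t = -2/3, so MG:GA = -2/3:5/3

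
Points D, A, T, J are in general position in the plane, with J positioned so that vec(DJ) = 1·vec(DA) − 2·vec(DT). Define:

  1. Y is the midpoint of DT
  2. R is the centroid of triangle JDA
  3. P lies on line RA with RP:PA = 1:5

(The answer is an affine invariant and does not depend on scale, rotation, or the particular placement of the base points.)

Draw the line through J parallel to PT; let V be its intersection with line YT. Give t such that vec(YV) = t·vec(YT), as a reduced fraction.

t = -9/13

Work in coordinates with D = (0, 0), A = (1, 0), T = (0, 1), J = (1, -2).
1. Y is the midpoint of DT ⇒ Y = (0, 1/2)
2. R is the centroid of triangle JDA ⇒ R = (2/3, -2/3)
3. P lies on line RA with RP:PA = 1:5 ⇒ P = (13/18, -5/9)
through J parallel to PT: direction (-13/18, 14/9); meets YT at V = (0, 2/13)
V = Y + t·(T−Y) with t = -9/13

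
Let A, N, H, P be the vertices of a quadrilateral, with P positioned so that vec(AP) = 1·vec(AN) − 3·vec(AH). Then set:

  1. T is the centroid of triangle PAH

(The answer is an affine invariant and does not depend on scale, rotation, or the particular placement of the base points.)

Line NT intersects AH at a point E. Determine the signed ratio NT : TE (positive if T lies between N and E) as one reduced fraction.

NT:TE = 2

Choose coordinates A = (0, 0), N = (1, 0), H = (0, 1), P = (1, -3).
1. T is the centroid of triangle PAH ⇒ T = (1/3, -2/3)
line NT meets AH at E = (0, -1)
T = N + t·(E−N) with t = 2/3, so NT:TE = 2/3:1/3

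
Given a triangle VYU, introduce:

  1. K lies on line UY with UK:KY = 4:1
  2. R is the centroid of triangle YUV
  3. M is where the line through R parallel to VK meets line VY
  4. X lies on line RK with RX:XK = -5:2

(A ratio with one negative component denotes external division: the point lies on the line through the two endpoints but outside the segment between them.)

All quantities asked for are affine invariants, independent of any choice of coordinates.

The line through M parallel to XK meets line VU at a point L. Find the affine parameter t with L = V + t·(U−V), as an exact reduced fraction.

t = -2/7

Work in coordinates with V = (0, 0), Y = (1, 0), U = (0, 1).
1. K lies on line UY with UK:KY = 4:1 ⇒ K = (4/5, 1/5)
2. R is the centroid of triangle YUV ⇒ R = (1/3, 1/3)
3. M is where the line through R parallel to VK meets line VY ⇒ M = (-1, 0)
4. X lies on line RK with RX:XK = -5:2 ⇒ X = (10/9, 1/9)
through M parallel to XK: direction (-14/45, 4/45); meets VU at L = (0, -2/7)
L = V + t·(U−V) with t = -2/7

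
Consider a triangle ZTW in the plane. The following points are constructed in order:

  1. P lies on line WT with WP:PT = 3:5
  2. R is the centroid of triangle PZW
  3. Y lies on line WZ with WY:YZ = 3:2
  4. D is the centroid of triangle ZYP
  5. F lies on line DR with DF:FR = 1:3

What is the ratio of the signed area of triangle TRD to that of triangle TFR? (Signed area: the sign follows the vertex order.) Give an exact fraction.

[TRD]:[TFR] = -4/3

Set Z = (0, 0), T = (1, 0), W = (0, 1); any affine frame gives the same invariant.
1. P lies on line WT with WP:PT = 3:5 ⇒ P = (3/8, 5/8)
2. R is the centroid of triangle PZW ⇒ R = (1/8, 13/24)
3. Y lies on line WZ with WY:YZ = 3:2 ⇒ Y = (0, 2/5)
4. D is the centroid of triangle ZYP ⇒ D = (1/8, 41/120)
5. F lies on line DR with DF:FR = 1:3 ⇒ F = (1/8, 47/120)
2·[TRD] = 7/40, 2·[TFR] = -21/160
[TRD]:[TFR] = 7/40:-21/160 = -4/3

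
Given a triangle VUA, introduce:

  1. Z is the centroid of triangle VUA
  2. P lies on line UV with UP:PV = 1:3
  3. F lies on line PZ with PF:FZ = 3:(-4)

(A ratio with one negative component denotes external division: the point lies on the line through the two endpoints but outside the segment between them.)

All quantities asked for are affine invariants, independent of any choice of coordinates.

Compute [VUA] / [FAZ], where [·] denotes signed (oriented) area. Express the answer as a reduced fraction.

Assign V = (0, 0), U = (1, 0), A = (0, 1) — the answer is frame-independent, so this choice is without loss of generality.
1. Z is the centroid of triangle VUA ⇒ Z = (1/3, 1/3)
2. P lies on line UV with UP:PV = 1:3 ⇒ P = (3/4, 0)
3. F lies on line PZ with PF:FZ = 3:(-4) ⇒ F = (2, -1)
2·[VUA] = 1, 2·[FAZ] = 2/3
[VUA]:[FAZ] = 1:2/3 = 3/2

[VUA]:[FAZ] = 3/2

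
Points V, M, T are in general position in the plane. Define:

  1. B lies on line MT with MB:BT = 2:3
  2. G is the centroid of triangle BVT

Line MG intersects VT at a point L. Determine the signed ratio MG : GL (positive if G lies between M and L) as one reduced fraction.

MG:GL = 4

Choose coordinates V = (0, 0), M = (1, 0), T = (0, 1).
1. B lies on line MT with MB:BT = 2:3 ⇒ B = (3/5, 2/5)
2. G is the centroid of triangle BVT ⇒ G = (1/5, 7/15)
line MG meets VT at L = (0, 7/12)
G = M + t·(L−M) with t = 4/5, so MG:GL = 4/5:1/5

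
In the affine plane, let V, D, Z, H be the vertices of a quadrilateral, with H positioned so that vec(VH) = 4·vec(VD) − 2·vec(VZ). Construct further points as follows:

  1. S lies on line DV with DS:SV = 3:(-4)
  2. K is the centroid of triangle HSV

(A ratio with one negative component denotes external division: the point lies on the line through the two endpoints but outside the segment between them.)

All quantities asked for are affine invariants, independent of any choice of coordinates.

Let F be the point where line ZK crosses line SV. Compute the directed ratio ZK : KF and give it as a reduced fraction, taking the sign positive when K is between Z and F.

Choose coordinates V = (0, 0), D = (1, 0), Z = (0, 1), H = (4, -2).
1. S lies on line DV with DS:SV = 3:(-4) ⇒ S = (4, 0)
2. K is the centroid of triangle HSV ⇒ K = (8/3, -2/3)
line ZK meets SV at F = (8/5, 0)
K = Z + t·(F−Z) with t = 5/3, so ZK:KF = 5/3:-2/3

ZK:KF = -5/2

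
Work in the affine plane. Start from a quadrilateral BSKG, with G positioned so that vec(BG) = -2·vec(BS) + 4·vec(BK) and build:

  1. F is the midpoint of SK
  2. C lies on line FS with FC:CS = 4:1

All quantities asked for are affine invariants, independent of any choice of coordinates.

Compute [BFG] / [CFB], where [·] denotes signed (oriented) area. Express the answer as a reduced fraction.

Set B = (0, 0), S = (1, 0), K = (0, 1), G = (-2, 4); any affine frame gives the same invariant.
1. F is the midpoint of SK ⇒ F = (1/2, 1/2)
2. C lies on line FS with FC:CS = 4:1 ⇒ C = (9/10, 1/10)
2·[BFG] = 3, 2·[CFB] = 2/5
[BFG]:[CFB] = 3:2/5 = 15/2

[BFG]:[CFB] = 15/2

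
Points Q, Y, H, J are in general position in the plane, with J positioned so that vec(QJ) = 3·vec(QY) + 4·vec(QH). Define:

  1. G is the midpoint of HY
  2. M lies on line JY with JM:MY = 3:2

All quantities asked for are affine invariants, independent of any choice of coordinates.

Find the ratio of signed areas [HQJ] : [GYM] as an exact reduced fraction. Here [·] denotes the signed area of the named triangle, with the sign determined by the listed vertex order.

Assign Q = (0, 0), Y = (1, 0), H = (0, 1), J = (3, 4) — the answer is frame-independent, so this choice is without loss of generality.
1. G is the midpoint of HY ⇒ G = (1/2, 1/2)
2. M lies on line JY with JM:MY = 3:2 ⇒ M = (9/5, 8/5)
2·[HQJ] = 3, 2·[GYM] = 6/5
[HQJ]:[GYM] = 3:6/5 = 5/2

[HQJ]:[GYM] = 5/2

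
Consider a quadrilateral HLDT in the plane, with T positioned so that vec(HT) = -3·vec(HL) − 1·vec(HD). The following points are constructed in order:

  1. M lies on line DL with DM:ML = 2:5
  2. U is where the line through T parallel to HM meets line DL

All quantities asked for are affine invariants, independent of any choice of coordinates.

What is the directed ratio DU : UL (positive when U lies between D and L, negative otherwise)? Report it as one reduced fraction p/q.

DU:UL = -11/18

Assign H = (0, 0), L = (1, 0), D = (0, 1), T = (-3, -1) — the answer is frame-independent, so this choice is without loss of generality.
1. M lies on line DL with DM:ML = 2:5 ⇒ M = (2/7, 5/7)
2. U is where the line through T parallel to HM meets line DL ⇒ U = (-11/7, 18/7)
U = D + t·(L−D) with t = -11/7, so DU:UL = t:(1−t) = -11/7:18/7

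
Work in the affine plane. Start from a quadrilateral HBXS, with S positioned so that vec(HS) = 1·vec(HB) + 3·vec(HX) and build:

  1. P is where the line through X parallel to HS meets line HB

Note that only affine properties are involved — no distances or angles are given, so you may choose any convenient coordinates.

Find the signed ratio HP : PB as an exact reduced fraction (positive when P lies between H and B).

HP:PB = -1/4

Choose coordinates H = (0, 0), B = (1, 0), X = (0, 1), S = (1, 3).
1. P is where the line through X parallel to HS meets line HB ⇒ P = (-1/3, 0)
P = H + t·(B−H) with t = -1/3, so HP:PB = t:(1−t) = -1/3:4/3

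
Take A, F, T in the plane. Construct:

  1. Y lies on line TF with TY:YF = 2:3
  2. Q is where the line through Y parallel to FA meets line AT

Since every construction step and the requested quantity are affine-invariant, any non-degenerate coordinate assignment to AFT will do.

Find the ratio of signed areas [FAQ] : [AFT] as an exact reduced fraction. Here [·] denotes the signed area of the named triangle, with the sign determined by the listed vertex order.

Choose coordinates A = (0, 0), F = (1, 0), T = (0, 1).
1. Y lies on line TF with TY:YF = 2:3 ⇒ Y = (2/5, 3/5)
2. Q is where the line through Y parallel to FA meets line AT ⇒ Q = (0, 3/5)
2·[FAQ] = -3/5, 2·[AFT] = 1
[FAQ]:[AFT] = -3/5:1 = -3/5

[FAQ]:[AFT] = -3/5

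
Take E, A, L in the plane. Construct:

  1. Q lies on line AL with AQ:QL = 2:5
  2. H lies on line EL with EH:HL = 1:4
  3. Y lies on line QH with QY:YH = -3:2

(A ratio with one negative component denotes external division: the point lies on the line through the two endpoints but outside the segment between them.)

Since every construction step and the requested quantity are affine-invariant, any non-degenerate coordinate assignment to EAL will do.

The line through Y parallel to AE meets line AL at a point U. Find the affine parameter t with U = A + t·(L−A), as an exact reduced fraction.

Set E = (0, 0), A = (1, 0), L = (0, 1); any affine frame gives the same invariant.
1. Q lies on line AL with AQ:QL = 2:5 ⇒ Q = (5/7, 2/7)
2. H lies on line EL with EH:HL = 1:4 ⇒ H = (0, 1/5)
3. Y lies on line QH with QY:YH = -3:2 ⇒ Y = (-10/7, 1/35)
through Y parallel to AE: direction (-1, 0); meets AL at U = (34/35, 1/35)
U = A + t·(L−A) with t = 1/35

t = 1/35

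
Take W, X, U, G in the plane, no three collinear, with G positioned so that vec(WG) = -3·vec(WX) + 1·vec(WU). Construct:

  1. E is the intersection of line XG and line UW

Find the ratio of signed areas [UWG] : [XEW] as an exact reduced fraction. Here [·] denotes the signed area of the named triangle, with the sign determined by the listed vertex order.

Assign W = (0, 0), X = (1, 0), U = (0, 1), G = (-3, 1) — the answer is frame-independent, so this choice is without loss of generality.
1. E is the intersection of line XG and line UW ⇒ E = (0, 1/4)
2·[UWG] = -3, 2·[XEW] = 1/4
[UWG]:[XEW] = -3:1/4 = -12

[UWG]:[XEW] = -12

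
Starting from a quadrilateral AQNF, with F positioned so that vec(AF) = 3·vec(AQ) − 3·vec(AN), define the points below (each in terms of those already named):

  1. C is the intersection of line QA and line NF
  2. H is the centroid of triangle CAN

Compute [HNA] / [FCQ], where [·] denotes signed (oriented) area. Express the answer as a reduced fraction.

[HNA]:[FCQ] = -1/3

Work in coordinates with A = (0, 0), Q = (1, 0), N = (0, 1), F = (3, -3).
1. C is the intersection of line QA and line NF ⇒ C = (3/4, 0)
2. H is the centroid of triangle CAN ⇒ H = (1/4, 1/3)
2·[HNA] = 1/4, 2·[FCQ] = -3/4
[HNA]:[FCQ] = 1/4:-3/4 = -1/3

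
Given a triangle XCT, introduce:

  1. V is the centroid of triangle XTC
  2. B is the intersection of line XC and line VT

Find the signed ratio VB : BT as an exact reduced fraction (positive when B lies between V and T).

Set X = (0, 0), C = (1, 0), T = (0, 1); any affine frame gives the same invariant.
1. V is the centroid of triangle XTC ⇒ V = (1/3, 1/3)
2. B is the intersection of line XC and line VT ⇒ B = (1/2, 0)
B = V + t·(T−V) with t = -1/2, so VB:BT = t:(1−t) = -1/2:3/2

VB:BT = -1/3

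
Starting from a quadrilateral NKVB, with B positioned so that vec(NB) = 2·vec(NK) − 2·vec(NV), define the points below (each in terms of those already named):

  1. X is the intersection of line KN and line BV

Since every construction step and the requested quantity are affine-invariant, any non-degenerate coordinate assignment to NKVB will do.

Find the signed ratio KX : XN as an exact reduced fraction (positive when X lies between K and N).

KX:XN = 1/2

Set N = (0, 0), K = (1, 0), V = (0, 1), B = (2, -2); any affine frame gives the same invariant.
1. X is the intersection of line KN and line BV ⇒ X = (2/3, 0)
X = K + t·(N−K) with t = 1/3, so KX:XN = t:(1−t) = 1/3:2/3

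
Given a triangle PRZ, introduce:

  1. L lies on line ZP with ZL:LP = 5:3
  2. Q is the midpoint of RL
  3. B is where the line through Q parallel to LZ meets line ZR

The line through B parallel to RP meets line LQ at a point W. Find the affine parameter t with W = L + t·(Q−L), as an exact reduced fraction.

Choose coordinates P = (0, 0), R = (1, 0), Z = (0, 1).
1. L lies on line ZP with ZL:LP = 5:3 ⇒ L = (0, 3/8)
2. Q is the midpoint of RL ⇒ Q = (1/2, 3/16)
3. B is where the line through Q parallel to LZ meets line ZR ⇒ B = (1/2, 1/2)
through B parallel to RP: direction (-1, 0); meets LQ at W = (-1/3, 1/2)
W = L + t·(Q−L) with t = -2/3

t = -2/3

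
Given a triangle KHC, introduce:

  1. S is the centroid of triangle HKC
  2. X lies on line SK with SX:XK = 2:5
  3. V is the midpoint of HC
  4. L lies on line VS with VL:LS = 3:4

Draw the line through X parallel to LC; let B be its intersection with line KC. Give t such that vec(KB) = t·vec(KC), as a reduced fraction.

t = 5/9

Work in coordinates with K = (0, 0), H = (1, 0), C = (0, 1).
1. S is the centroid of triangle HKC ⇒ S = (1/3, 1/3)
2. X lies on line SK with SX:XK = 2:5 ⇒ X = (5/21, 5/21)
3. V is the midpoint of HC ⇒ V = (1/2, 1/2)
4. L lies on line VS with VL:LS = 3:4 ⇒ L = (3/7, 3/7)
through X parallel to LC: direction (-3/7, 4/7); meets KC at B = (0, 5/9)
B = K + t·(C−K) with t = 5/9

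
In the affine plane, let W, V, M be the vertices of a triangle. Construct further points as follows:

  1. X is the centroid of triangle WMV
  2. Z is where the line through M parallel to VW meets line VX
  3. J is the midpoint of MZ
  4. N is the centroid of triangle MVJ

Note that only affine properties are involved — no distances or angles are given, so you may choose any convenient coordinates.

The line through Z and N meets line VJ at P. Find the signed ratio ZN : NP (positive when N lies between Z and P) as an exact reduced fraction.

Assign W = (0, 0), V = (1, 0), M = (0, 1) — the answer is frame-independent, so this choice is without loss of generality.
1. X is the centroid of triangle WMV ⇒ X = (1/3, 1/3)
2. Z is where the line through M parallel to VW meets line VX ⇒ Z = (-1, 1)
3. J is the midpoint of MZ ⇒ J = (-1/2, 1)
4. N is the centroid of triangle MVJ ⇒ N = (1/6, 2/3)
line ZN meets VJ at P = (-1/8, 3/4)
N = Z + t·(P−Z) with t = 4/3, so ZN:NP = 4/3:-1/3

ZN:NP = -4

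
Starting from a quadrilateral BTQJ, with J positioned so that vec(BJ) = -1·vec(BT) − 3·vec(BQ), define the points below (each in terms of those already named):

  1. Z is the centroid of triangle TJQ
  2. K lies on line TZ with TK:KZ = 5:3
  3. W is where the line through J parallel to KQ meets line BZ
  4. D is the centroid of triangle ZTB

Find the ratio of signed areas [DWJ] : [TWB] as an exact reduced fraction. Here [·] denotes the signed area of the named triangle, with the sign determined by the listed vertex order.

Set B = (0, 0), T = (1, 0), Q = (0, 1), J = (-1, -3); any affine frame gives the same invariant.
1. Z is the centroid of triangle TJQ ⇒ Z = (0, -2/3)
2. K lies on line TZ with TK:KZ = 5:3 ⇒ K = (3/8, -5/12)
3. W is where the line through J parallel to KQ meets line BZ ⇒ W = (0, -61/9)
4. D is the centroid of triangle ZTB ⇒ D = (1/3, -2/9)
2·[DWJ] = -211/27, 2·[TWB] = -61/9
[DWJ]:[TWB] = -211/27:-61/9 = 211/183

[DWJ]:[TWB] = 211/183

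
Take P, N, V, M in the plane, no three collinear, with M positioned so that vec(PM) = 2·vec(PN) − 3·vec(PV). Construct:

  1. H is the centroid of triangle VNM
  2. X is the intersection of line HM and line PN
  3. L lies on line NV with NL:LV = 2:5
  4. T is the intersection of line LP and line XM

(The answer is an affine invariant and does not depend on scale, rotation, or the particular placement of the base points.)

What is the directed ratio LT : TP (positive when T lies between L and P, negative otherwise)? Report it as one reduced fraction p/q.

Set P = (0, 0), N = (1, 0), V = (0, 1), M = (2, -3); any affine frame gives the same invariant.
1. H is the centroid of triangle VNM ⇒ H = (1, -2/3)
2. X is the intersection of line HM and line PN ⇒ X = (5/7, 0)
3. L lies on line NV with NL:LV = 2:5 ⇒ L = (5/7, 2/7)
4. T is the intersection of line LP and line XM ⇒ T = (25/41, 10/41)
T = L + t·(P−L) with t = 6/41, so LT:TP = t:(1−t) = 6/41:35/41

LT:TP = 6/35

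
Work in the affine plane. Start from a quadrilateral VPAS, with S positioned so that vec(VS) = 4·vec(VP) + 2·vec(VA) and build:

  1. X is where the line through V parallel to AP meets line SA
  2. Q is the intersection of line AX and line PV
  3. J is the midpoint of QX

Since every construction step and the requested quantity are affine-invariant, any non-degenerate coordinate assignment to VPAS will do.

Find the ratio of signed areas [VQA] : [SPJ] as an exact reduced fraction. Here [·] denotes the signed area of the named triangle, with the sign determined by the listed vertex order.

[VQA]:[SPJ] = 1/2

Assign V = (0, 0), P = (1, 0), A = (0, 1), S = (4, 2) — the answer is frame-independent, so this choice is without loss of generality.
1. X is where the line through V parallel to AP meets line SA ⇒ X = (-4/5, 4/5)
2. Q is the intersection of line AX and line PV ⇒ Q = (-4, 0)
3. J is the midpoint of QX ⇒ J = (-12/5, 2/5)
2·[VQA] = -4, 2·[SPJ] = -8
[VQA]:[SPJ] = -4:-8 = 1/2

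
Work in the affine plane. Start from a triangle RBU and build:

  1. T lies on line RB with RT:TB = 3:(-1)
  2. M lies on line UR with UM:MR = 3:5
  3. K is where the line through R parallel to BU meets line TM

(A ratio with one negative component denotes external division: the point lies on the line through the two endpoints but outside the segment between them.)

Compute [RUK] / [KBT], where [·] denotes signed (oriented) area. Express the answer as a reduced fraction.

Assign R = (0, 0), B = (1, 0), U = (0, 1) — the answer is frame-independent, so this choice is without loss of generality.
1. T lies on line RB with RT:TB = 3:(-1) ⇒ T = (3/2, 0)
2. M lies on line UR with UM:MR = 3:5 ⇒ M = (0, 5/8)
3. K is where the line through R parallel to BU meets line TM ⇒ K = (-15/14, 15/14)
2·[RUK] = 15/14, 2·[KBT] = 15/28
[RUK]:[KBT] = 15/14:15/28 = 2

[RUK]:[KBT] = 2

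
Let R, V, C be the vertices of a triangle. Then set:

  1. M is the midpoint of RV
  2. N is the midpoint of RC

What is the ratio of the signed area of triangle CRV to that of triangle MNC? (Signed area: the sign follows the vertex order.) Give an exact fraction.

[CRV]:[MNC] = -4

Assign R = (0, 0), V = (1, 0), C = (0, 1) — the answer is frame-independent, so this choice is without loss of generality.
1. M is the midpoint of RV ⇒ M = (1/2, 0)
2. N is the midpoint of RC ⇒ N = (0, 1/2)
2·[CRV] = 1, 2·[MNC] = -1/4
[CRV]:[MNC] = 1:-1/4 = -4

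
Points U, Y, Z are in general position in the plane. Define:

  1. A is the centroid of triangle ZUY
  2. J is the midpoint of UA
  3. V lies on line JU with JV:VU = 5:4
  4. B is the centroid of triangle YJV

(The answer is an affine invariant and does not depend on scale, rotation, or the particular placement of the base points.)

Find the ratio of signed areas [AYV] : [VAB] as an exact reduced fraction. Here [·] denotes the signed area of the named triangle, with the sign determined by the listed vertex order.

[AYV]:[VAB] = 3

Work in coordinates with U = (0, 0), Y = (1, 0), Z = (0, 1).
1. A is the centroid of triangle ZUY ⇒ A = (1/3, 1/3)
2. J is the midpoint of UA ⇒ J = (1/6, 1/6)
3. V lies on line JU with JV:VU = 5:4 ⇒ V = (2/27, 2/27)
4. B is the centroid of triangle YJV ⇒ B = (67/162, 13/162)
2·[AYV] = -7/27, 2·[VAB] = -7/81
[AYV]:[VAB] = -7/27:-7/81 = 3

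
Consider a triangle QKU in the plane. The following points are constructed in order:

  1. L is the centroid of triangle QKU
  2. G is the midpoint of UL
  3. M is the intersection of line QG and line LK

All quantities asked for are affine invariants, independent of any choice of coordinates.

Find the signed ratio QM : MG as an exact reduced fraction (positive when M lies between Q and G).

QM:MG = 2

Assign Q = (0, 0), K = (1, 0), U = (0, 1) — the answer is frame-independent, so this choice is without loss of generality.
1. L is the centroid of triangle QKU ⇒ L = (1/3, 1/3)
2. G is the midpoint of UL ⇒ G = (1/6, 2/3)
3. M is the intersection of line QG and line LK ⇒ M = (1/9, 4/9)
M = Q + t·(G−Q) with t = 2/3, so QM:MG = t:(1−t) = 2/3:1/3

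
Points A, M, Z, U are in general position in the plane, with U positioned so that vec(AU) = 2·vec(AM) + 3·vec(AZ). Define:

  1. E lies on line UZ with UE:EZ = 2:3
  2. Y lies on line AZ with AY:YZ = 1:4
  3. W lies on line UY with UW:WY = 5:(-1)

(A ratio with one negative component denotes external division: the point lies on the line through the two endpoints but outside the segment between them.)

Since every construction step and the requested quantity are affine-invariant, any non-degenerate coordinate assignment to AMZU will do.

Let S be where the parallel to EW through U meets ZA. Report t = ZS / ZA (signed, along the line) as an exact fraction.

Choose coordinates A = (0, 0), M = (1, 0), Z = (0, 1), U = (2, 3).
1. E lies on line UZ with UE:EZ = 2:3 ⇒ E = (6/5, 11/5)
2. Y lies on line AZ with AY:YZ = 1:4 ⇒ Y = (0, 1/5)
3. W lies on line UY with UW:WY = 5:(-1) ⇒ W = (-1/2, -1/2)
through U parallel to EW: direction (-17/10, -27/10); meets ZA at S = (0, -3/17)
S = Z + t·(A−Z) with t = 20/17

t = 20/17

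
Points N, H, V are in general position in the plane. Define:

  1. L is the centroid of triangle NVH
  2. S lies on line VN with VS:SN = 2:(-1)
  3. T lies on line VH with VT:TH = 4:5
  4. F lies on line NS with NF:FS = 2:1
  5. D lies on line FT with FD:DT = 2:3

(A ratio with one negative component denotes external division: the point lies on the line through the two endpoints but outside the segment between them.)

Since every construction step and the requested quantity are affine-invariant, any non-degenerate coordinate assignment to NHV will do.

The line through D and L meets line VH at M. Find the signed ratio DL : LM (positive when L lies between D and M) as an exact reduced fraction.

Assign N = (0, 0), H = (1, 0), V = (0, 1) — the answer is frame-independent, so this choice is without loss of generality.
1. L is the centroid of triangle NVH ⇒ L = (1/3, 1/3)
2. S lies on line VN with VS:SN = 2:(-1) ⇒ S = (0, -1)
3. T lies on line VH with VT:TH = 4:5 ⇒ T = (4/9, 5/9)
4. F lies on line NS with NF:FS = 2:1 ⇒ F = (0, -2/3)
5. D lies on line FT with FD:DT = 2:3 ⇒ D = (8/45, -8/45)
line DL meets VH at M = (37/90, 53/90)
L = D + t·(M−D) with t = 2/3, so DL:LM = 2/3:1/3

DL:LM = 2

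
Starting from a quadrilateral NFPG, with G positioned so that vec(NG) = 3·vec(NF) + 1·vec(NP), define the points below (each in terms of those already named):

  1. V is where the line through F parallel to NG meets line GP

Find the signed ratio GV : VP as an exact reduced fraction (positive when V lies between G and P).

Work in coordinates with N = (0, 0), F = (1, 0), P = (0, 1), G = (3, 1).
1. V is where the line through F parallel to NG meets line GP ⇒ V = (4, 1)
V = G + t·(P−G) with t = -1/3, so GV:VP = t:(1−t) = -1/3:4/3

GV:VP = -1/4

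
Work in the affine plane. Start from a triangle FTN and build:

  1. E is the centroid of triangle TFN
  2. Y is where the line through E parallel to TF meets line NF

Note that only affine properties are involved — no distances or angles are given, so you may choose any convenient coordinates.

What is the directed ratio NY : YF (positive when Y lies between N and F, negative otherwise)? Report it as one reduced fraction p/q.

NY:YF = 2

Set F = (0, 0), T = (1, 0), N = (0, 1); any affine frame gives the same invariant.
1. E is the centroid of triangle TFN ⇒ E = (1/3, 1/3)
2. Y is where the line through E parallel to TF meets line NF ⇒ Y = (0, 1/3)
Y = N + t·(F−N) with t = 2/3, so NY:YF = t:(1−t) = 2/3:1/3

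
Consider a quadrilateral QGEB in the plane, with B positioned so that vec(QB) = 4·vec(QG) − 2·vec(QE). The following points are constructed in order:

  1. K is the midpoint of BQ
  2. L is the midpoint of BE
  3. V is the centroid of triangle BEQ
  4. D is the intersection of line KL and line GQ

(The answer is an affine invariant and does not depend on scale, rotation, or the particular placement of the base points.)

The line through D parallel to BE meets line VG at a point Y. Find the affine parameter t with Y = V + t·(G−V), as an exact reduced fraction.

Work in coordinates with Q = (0, 0), G = (1, 0), E = (0, 1), B = (4, -2).
1. K is the midpoint of BQ ⇒ K = (2, -1)
2. L is the midpoint of BE ⇒ L = (2, -1/2)
3. V is the centroid of triangle BEQ ⇒ V = (4/3, -1/3)
4. D is the intersection of line KL and line GQ ⇒ D = (2, 0)
through D parallel to BE: direction (-4, 3); meets VG at Y = (-2, 3)
Y = V + t·(G−V) with t = 10

t = 10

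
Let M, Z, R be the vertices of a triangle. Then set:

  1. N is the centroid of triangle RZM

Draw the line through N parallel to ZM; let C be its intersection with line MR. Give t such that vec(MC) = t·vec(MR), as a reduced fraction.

Set M = (0, 0), Z = (1, 0), R = (0, 1); any affine frame gives the same invariant.
1. N is the centroid of triangle RZM ⇒ N = (1/3, 1/3)
through N parallel to ZM: direction (-1, 0); meets MR at C = (0, 1/3)
C = M + t·(R−M) with t = 1/3

t = 1/3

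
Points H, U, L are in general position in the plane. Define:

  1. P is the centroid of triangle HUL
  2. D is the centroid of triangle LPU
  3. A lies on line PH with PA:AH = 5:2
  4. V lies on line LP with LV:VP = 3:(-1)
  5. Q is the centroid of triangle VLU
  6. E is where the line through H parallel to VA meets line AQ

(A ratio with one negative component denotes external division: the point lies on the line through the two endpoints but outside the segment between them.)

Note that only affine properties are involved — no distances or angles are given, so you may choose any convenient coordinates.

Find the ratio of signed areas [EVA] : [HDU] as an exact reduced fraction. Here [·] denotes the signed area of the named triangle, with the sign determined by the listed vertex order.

[EVA]:[HDU] = -3/28

Work in coordinates with H = (0, 0), U = (1, 0), L = (0, 1).
1. P is the centroid of triangle HUL ⇒ P = (1/3, 1/3)
2. D is the centroid of triangle LPU ⇒ D = (4/9, 4/9)
3. A lies on line PH with PA:AH = 5:2 ⇒ A = (2/21, 2/21)
4. V lies on line LP with LV:VP = 3:(-1) ⇒ V = (1/2, 0)
5. Q is the centroid of triangle VLU ⇒ Q = (1/2, 1/3)
6. E is where the line through H parallel to VA meets line AQ ⇒ E = (-1/21, 4/357)
2·[EVA] = 1/21, 2·[HDU] = -4/9
[EVA]:[HDU] = 1/21:-4/9 = -3/28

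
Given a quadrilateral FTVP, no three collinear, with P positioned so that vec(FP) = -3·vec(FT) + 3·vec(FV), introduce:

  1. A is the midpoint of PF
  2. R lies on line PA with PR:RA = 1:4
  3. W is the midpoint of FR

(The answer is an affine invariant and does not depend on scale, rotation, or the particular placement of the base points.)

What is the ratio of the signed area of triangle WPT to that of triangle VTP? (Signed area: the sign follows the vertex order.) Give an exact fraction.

[WPT]:[VTP] = 33/20

Assign F = (0, 0), T = (1, 0), V = (0, 1), P = (-3, 3) — the answer is frame-independent, so this choice is without loss of generality.
1. A is the midpoint of PF ⇒ A = (-3/2, 3/2)
2. R lies on line PA with PR:RA = 1:4 ⇒ R = (-27/10, 27/10)
3. W is the midpoint of FR ⇒ W = (-27/20, 27/20)
2·[WPT] = -33/20, 2·[VTP] = -1
[WPT]:[VTP] = -33/20:-1 = 33/20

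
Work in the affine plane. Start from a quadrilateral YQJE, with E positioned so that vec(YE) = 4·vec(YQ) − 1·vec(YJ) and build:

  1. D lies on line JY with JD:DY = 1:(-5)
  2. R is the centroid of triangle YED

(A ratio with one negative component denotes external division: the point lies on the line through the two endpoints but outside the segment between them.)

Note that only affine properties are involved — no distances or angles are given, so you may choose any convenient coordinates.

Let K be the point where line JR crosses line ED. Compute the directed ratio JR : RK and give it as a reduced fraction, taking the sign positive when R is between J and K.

Work in coordinates with Y = (0, 0), Q = (1, 0), J = (0, 1), E = (4, -1).
1. D lies on line JY with JD:DY = 1:(-5) ⇒ D = (0, 5/4)
2. R is the centroid of triangle YED ⇒ R = (4/3, 1/12)
line JR meets ED at K = (-2, 19/8)
R = J + t·(K−J) with t = -2/3, so JR:RK = -2/3:5/3

JR:RK = -2/5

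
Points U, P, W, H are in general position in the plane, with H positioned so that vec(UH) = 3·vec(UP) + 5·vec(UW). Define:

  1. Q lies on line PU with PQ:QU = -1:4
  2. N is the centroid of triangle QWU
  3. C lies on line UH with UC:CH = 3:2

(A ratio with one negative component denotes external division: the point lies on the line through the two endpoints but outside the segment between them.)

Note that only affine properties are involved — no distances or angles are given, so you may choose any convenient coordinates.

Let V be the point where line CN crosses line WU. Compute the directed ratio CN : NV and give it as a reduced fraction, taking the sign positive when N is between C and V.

Assign U = (0, 0), P = (1, 0), W = (0, 1), H = (3, 5) — the answer is frame-independent, so this choice is without loss of generality.
1. Q lies on line PU with PQ:QU = -1:4 ⇒ Q = (4/3, 0)
2. N is the centroid of triangle QWU ⇒ N = (4/9, 1/3)
3. C lies on line UH with UC:CH = 3:2 ⇒ C = (9/5, 3)
line CN meets WU at V = (0, -33/61)
N = C + t·(V−C) with t = 61/81, so CN:NV = 61/81:20/81

CN:NV = 61/20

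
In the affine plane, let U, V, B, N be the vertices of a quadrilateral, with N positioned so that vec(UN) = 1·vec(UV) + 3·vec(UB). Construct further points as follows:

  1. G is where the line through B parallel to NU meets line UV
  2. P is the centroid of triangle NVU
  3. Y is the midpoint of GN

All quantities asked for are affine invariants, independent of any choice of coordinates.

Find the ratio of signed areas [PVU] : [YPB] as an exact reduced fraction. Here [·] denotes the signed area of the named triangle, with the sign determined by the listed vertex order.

Work in coordinates with U = (0, 0), V = (1, 0), B = (0, 1), N = (1, 3).
1. G is where the line through B parallel to NU meets line UV ⇒ G = (-1/3, 0)
2. P is the centroid of triangle NVU ⇒ P = (2/3, 1)
3. Y is the midpoint of GN ⇒ Y = (1/3, 3/2)
2·[PVU] = -1, 2·[YPB] = -1/3
[PVU]:[YPB] = -1:-1/3 = 3

[PVU]:[YPB] = 3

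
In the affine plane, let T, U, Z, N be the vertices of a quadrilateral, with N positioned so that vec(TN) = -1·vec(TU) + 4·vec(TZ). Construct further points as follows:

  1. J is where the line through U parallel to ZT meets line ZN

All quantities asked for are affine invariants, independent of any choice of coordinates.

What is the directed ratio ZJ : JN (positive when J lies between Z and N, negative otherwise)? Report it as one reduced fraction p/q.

ZJ:JN = -1/2

Choose coordinates T = (0, 0), U = (1, 0), Z = (0, 1), N = (-1, 4).
1. J is where the line through U parallel to ZT meets line ZN ⇒ J = (1, -2)
J = Z + t·(N−Z) with t = -1, so ZJ:JN = t:(1−t) = -1:2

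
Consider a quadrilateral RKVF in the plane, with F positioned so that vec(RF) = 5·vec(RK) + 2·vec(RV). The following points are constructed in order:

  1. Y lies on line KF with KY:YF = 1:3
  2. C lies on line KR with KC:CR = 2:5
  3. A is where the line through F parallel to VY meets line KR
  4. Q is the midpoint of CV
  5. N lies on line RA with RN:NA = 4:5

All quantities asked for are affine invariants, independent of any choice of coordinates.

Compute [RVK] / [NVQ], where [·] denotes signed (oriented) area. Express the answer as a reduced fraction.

[RVK]:[NVQ] = -126/319

Choose coordinates R = (0, 0), K = (1, 0), V = (0, 1), F = (5, 2).
1. Y lies on line KF with KY:YF = 1:3 ⇒ Y = (2, 1/2)
2. C lies on line KR with KC:CR = 2:5 ⇒ C = (5/7, 0)
3. A is where the line through F parallel to VY meets line KR ⇒ A = (13, 0)
4. Q is the midpoint of CV ⇒ Q = (5/14, 1/2)
5. N lies on line RA with RN:NA = 4:5 ⇒ N = (52/9, 0)
2·[RVK] = -1, 2·[NVQ] = 319/126
[RVK]:[NVQ] = -1:319/126 = -126/319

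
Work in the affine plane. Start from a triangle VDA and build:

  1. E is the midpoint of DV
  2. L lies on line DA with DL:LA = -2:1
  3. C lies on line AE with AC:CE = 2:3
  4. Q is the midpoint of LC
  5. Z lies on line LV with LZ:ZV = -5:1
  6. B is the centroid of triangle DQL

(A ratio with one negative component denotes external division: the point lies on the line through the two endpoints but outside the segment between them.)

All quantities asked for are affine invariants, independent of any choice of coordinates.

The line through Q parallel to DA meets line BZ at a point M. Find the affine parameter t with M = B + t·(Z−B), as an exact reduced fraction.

Set V = (0, 0), D = (1, 0), A = (0, 1); any affine frame gives the same invariant.
1. E is the midpoint of DV ⇒ E = (1/2, 0)
2. L lies on line DA with DL:LA = -2:1 ⇒ L = (-1, 2)
3. C lies on line AE with AC:CE = 2:3 ⇒ C = (1/5, 3/5)
4. Q is the midpoint of LC ⇒ Q = (-2/5, 13/10)
5. Z lies on line LV with LZ:ZV = -5:1 ⇒ Z = (1/4, -1/2)
6. B is the centroid of triangle DQL ⇒ B = (-2/15, 11/10)
through Q parallel to DA: direction (-1, 1); meets BZ at M = (-41/365, 739/730)
M = B + t·(Z−B) with t = 4/73

t = 4/73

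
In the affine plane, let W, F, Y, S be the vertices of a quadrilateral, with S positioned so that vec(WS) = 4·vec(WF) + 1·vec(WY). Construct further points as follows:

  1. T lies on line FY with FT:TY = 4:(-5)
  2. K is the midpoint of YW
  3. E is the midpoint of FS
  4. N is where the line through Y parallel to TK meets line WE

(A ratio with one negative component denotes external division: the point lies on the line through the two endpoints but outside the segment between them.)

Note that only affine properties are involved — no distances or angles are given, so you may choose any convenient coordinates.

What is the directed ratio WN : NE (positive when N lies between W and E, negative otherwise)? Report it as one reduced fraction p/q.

Choose coordinates W = (0, 0), F = (1, 0), Y = (0, 1), S = (4, 1).
1. T lies on line FY with FT:TY = 4:(-5) ⇒ T = (5, -4)
2. K is the midpoint of YW ⇒ K = (0, 1/2)
3. E is the midpoint of FS ⇒ E = (5/2, 1/2)
4. N is where the line through Y parallel to TK meets line WE ⇒ N = (10/11, 2/11)
N = W + t·(E−W) with t = 4/11, so WN:NE = t:(1−t) = 4/11:7/11

WN:NE = 4/7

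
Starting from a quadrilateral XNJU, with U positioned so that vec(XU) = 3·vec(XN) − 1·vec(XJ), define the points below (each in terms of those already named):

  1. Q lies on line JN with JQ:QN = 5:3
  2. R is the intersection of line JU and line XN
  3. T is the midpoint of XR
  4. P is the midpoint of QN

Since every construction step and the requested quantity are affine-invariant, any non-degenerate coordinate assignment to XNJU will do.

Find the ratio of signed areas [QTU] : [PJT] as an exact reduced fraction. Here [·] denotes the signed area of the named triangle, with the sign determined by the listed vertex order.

Assign X = (0, 0), N = (1, 0), J = (0, 1), U = (3, -1) — the answer is frame-independent, so this choice is without loss of generality.
1. Q lies on line JN with JQ:QN = 5:3 ⇒ Q = (5/8, 3/8)
2. R is the intersection of line JU and line XN ⇒ R = (3/2, 0)
3. T is the midpoint of XR ⇒ T = (3/4, 0)
4. P is the midpoint of QN ⇒ P = (13/16, 3/16)
2·[QTU] = 23/32, 2·[PJT] = 13/64
[QTU]:[PJT] = 23/32:13/64 = 46/13

[QTU]:[PJT] = 46/13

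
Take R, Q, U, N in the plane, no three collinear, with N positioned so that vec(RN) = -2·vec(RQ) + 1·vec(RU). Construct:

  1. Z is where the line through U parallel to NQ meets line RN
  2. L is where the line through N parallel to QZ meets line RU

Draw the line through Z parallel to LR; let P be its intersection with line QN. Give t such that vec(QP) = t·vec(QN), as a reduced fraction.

Set R = (0, 0), Q = (1, 0), U = (0, 1), N = (-2, 1); any affine frame gives the same invariant.
1. Z is where the line through U parallel to NQ meets line RN ⇒ Z = (-6, 3)
2. L is where the line through N parallel to QZ meets line RU ⇒ L = (0, 1/7)
through Z parallel to LR: direction (0, -1/7); meets QN at P = (-6, 7/3)
P = Q + t·(N−Q) with t = 7/3

t = 7/3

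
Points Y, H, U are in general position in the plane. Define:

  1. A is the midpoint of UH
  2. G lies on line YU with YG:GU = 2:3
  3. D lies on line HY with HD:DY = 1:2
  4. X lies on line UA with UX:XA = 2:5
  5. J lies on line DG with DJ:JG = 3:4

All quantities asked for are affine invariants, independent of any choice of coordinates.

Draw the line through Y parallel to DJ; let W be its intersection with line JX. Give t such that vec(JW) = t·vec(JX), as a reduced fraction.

t = -14/19

Choose coordinates Y = (0, 0), H = (1, 0), U = (0, 1).
1. A is the midpoint of UH ⇒ A = (1/2, 1/2)
2. G lies on line YU with YG:GU = 2:3 ⇒ G = (0, 2/5)
3. D lies on line HY with HD:DY = 1:2 ⇒ D = (2/3, 0)
4. X lies on line UA with UX:XA = 2:5 ⇒ X = (1/7, 6/7)
5. J lies on line DG with DJ:JG = 3:4 ⇒ J = (8/21, 6/35)
through Y parallel to DJ: direction (-2/7, 6/35); meets JX at W = (74/133, -222/665)
W = J + t·(X−J) with t = -14/19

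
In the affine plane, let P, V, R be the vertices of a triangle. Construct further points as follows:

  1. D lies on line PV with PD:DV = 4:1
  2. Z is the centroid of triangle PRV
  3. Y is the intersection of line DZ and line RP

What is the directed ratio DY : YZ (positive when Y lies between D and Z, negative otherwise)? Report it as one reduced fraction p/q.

DY:YZ = -12/5

Choose coordinates P = (0, 0), V = (1, 0), R = (0, 1).
1. D lies on line PV with PD:DV = 4:1 ⇒ D = (4/5, 0)
2. Z is the centroid of triangle PRV ⇒ Z = (1/3, 1/3)
3. Y is the intersection of line DZ and line RP ⇒ Y = (0, 4/7)
Y = D + t·(Z−D) with t = 12/7, so DY:YZ = t:(1−t) = 12/7:-5/7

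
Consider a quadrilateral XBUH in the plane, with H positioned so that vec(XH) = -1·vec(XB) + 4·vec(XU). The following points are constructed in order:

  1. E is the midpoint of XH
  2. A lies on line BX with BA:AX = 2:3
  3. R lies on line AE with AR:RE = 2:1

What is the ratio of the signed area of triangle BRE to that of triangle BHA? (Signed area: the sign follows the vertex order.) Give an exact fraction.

[BRE]:[BHA] = -1/6

Work in coordinates with X = (0, 0), B = (1, 0), U = (0, 1), H = (-1, 4).
1. E is the midpoint of XH ⇒ E = (-1/2, 2)
2. A lies on line BX with BA:AX = 2:3 ⇒ A = (3/5, 0)
3. R lies on line AE with AR:RE = 2:1 ⇒ R = (-2/15, 4/3)
2·[BRE] = -4/15, 2·[BHA] = 8/5
[BRE]:[BHA] = -4/15:8/5 = -1/6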